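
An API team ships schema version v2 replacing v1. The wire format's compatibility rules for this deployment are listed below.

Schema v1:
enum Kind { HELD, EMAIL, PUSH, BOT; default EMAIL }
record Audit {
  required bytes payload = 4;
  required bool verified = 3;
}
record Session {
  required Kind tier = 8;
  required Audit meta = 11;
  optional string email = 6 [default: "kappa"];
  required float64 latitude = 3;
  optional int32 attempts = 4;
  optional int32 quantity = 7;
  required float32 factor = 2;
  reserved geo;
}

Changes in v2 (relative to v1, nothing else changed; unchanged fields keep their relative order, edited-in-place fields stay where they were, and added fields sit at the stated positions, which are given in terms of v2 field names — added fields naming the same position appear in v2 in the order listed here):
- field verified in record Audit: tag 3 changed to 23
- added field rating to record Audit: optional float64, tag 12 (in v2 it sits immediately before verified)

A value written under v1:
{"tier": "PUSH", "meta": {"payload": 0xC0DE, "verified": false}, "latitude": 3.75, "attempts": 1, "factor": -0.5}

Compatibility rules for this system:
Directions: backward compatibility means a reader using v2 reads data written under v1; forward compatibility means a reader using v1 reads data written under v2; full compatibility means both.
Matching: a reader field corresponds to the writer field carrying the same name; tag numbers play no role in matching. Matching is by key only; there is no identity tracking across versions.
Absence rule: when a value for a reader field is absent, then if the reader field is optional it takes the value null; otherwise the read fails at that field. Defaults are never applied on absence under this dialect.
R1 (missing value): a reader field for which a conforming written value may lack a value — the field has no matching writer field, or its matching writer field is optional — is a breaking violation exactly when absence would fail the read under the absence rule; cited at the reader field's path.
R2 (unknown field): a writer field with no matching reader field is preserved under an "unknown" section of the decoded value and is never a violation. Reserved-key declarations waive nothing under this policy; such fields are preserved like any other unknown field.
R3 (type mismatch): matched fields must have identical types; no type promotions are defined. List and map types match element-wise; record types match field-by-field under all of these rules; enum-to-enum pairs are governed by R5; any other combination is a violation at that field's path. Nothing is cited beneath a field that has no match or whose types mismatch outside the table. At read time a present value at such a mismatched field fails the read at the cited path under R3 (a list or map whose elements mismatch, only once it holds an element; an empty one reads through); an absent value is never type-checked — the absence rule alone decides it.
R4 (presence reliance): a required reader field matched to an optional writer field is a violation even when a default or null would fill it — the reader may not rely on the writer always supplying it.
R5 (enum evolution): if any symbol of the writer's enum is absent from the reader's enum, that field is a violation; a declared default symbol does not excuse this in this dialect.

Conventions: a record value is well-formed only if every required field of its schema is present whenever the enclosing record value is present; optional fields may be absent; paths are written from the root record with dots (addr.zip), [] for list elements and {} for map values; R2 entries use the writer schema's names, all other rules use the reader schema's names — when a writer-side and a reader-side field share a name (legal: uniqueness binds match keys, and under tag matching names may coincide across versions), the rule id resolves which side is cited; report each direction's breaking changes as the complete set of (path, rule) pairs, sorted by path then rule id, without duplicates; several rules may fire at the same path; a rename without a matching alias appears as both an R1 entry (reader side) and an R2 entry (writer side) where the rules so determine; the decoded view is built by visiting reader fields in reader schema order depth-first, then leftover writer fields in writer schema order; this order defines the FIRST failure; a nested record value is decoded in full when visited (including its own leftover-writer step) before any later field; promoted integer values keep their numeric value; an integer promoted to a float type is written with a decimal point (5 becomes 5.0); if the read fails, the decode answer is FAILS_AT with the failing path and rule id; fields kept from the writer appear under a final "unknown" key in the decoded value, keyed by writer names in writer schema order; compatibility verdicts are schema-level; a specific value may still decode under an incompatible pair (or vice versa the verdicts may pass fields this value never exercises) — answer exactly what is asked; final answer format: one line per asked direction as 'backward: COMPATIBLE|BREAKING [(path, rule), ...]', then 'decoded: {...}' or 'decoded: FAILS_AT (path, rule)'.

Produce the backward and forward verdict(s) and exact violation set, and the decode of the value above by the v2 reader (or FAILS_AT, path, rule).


arrows below run writer -> reader for Session
backward on Session — v2 reading data written by v1:
  Kind -> Kind, writer required: tier aligns to tier
  Audit -> Audit, writer required: meta aligns to meta
  string -> string, writer optional: email aligns to email
  float64 -> float64, writer required: latitude aligns to latitude
  int32 -> int32, writer optional: attempts aligns to attempts
  int32 -> int32, writer optional: quantity aligns to quantity
  float32 -> float32, writer required: factor aligns to factor
  bytes -> bytes, writer required: meta.payload aligns to meta.payload
  no writer field matches reader meta.rating
  bool -> bool, writer required: meta.verified aligns to meta.verified
  => backward verdict for Session: COMPATIBLE, no violations
forward on Session — v1 reading data written by v2:
  Kind -> Kind, writer required: tier aligns to tier
  Audit -> Audit, writer required: meta aligns to meta
  string -> string, writer optional: email aligns to email
  float64 -> float64, writer required: latitude aligns to latitude
  int32 -> int32, writer optional: attempts aligns to attempts
  int32 -> int32, writer optional: quantity aligns to quantity
  float32 -> float32, writer required: factor aligns to factor
  bytes -> bytes, writer required: meta.payload aligns to meta.payload
  bool -> bool, writer required: meta.verified aligns to meta.verified
  writer meta.rating: unknown to reader
  => forward verdict for Session: COMPATIBLE, no violations
migrating the Session value to v2:
  tier := "PUSH"
  meta.payload := 0xC0DE
  meta.rating := null (missing; optional => null)
  meta.verified := false
  email := null (missing; optional => null)
  latitude := 3.75
  attempts := 1
  quantity := null (missing; optional => null)
  factor := -0.5
  => decoded: {"tier": "PUSH", "meta": {"payload": 0xC0DE, "rating": null, "verified": false}, "email": null, "latitude": 3.75, "attempts": 1, "quantity": null, "factor": -0.5}

backward: COMPATIBLE []; forward: COMPATIBLE []; decoded: {"tier": "PUSH", "meta": {"payload": 0xC0DE, "rating": null, "verified": false}, "email": null, "latitude": 3.75, "attempts": 1, "quantity": null, "factor": -0.5}


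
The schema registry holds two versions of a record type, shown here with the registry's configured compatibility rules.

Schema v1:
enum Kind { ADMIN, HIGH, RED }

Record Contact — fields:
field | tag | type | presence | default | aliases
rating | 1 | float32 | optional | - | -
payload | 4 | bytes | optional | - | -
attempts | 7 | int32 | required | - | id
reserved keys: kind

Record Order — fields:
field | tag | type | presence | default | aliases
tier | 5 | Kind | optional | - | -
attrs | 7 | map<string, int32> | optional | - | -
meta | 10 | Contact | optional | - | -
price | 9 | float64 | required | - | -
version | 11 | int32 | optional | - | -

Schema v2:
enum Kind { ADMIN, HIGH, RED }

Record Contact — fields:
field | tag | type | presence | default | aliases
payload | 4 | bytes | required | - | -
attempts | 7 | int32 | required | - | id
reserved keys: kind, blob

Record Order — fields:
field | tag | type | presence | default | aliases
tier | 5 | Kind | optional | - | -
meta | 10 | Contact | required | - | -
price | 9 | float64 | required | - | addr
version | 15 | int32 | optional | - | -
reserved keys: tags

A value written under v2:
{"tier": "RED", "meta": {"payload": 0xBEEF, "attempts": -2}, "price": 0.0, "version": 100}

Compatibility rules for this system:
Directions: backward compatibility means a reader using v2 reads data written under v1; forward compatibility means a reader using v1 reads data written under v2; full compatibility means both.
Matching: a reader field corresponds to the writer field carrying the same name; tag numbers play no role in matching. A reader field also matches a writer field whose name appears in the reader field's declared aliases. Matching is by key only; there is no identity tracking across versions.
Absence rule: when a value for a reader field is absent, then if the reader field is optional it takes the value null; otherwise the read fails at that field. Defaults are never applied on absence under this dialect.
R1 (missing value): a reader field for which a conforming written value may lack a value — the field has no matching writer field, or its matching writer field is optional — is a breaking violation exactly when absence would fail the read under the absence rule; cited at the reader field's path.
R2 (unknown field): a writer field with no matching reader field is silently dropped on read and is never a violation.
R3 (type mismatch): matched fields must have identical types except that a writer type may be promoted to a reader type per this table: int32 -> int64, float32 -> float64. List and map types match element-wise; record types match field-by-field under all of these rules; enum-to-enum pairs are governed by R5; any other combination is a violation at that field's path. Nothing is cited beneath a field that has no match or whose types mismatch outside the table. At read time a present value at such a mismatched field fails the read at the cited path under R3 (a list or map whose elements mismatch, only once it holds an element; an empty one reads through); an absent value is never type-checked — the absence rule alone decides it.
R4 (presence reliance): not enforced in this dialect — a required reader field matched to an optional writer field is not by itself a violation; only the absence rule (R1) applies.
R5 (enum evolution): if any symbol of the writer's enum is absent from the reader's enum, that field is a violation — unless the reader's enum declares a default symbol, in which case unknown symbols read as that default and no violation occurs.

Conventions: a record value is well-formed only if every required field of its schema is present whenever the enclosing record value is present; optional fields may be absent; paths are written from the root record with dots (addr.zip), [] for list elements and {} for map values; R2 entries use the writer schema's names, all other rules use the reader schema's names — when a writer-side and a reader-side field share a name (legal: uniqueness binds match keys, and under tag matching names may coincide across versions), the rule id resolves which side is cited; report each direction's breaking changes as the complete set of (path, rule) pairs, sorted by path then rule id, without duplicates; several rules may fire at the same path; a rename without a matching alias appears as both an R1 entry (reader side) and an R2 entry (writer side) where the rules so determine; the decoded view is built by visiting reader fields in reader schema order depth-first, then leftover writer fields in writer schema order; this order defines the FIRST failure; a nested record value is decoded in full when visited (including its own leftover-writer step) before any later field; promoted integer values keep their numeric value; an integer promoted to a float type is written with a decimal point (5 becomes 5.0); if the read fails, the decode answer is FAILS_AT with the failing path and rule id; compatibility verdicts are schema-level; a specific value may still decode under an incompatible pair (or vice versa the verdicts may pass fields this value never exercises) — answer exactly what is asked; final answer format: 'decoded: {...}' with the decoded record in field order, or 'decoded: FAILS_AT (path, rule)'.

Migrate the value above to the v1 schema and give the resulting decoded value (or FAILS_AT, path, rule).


each type pair in Order: writer, then reader
decode walk for Order under reader schema v1:
  tier := "RED"
  attrs := null (not supplied -> null)
  meta.rating := null (not supplied -> null)
  meta.payload := 0xBEEF
  meta.attempts := -2
  price := 0.0
  version := 100
  => decoded: {"tier": "RED", "attrs": null, "meta": {"rating": null, "payload": 0xBEEF, "attempts": -2}, "price": 0.0, "version": 100}
checking off the Order differences that do not matter here:
  removed field rating from record Contact -> fires no rule on Order under this dialect and leaves the result unchanged
  field payload in record Contact: optional changed to required -> changes Order's schema-level verdicts only — the decode of this value is the same
  field meta in record Order: optional changed to required -> changes Order's schema-level verdicts only — the decode of this value is the same
  field version in record Order: tag 11 changed to 15 -> fires no rule on Order under this dialect and leaves the result unchanged
  removed field attrs from record Order -> fires no rule on Order under this dialect and leaves the result unchanged

decoded: {"tier": "RED", "attrs": null, "meta": {"rating": null, "payload": 0xBEEF, "attempts": -2}, "price": 0.0, "version": 100}


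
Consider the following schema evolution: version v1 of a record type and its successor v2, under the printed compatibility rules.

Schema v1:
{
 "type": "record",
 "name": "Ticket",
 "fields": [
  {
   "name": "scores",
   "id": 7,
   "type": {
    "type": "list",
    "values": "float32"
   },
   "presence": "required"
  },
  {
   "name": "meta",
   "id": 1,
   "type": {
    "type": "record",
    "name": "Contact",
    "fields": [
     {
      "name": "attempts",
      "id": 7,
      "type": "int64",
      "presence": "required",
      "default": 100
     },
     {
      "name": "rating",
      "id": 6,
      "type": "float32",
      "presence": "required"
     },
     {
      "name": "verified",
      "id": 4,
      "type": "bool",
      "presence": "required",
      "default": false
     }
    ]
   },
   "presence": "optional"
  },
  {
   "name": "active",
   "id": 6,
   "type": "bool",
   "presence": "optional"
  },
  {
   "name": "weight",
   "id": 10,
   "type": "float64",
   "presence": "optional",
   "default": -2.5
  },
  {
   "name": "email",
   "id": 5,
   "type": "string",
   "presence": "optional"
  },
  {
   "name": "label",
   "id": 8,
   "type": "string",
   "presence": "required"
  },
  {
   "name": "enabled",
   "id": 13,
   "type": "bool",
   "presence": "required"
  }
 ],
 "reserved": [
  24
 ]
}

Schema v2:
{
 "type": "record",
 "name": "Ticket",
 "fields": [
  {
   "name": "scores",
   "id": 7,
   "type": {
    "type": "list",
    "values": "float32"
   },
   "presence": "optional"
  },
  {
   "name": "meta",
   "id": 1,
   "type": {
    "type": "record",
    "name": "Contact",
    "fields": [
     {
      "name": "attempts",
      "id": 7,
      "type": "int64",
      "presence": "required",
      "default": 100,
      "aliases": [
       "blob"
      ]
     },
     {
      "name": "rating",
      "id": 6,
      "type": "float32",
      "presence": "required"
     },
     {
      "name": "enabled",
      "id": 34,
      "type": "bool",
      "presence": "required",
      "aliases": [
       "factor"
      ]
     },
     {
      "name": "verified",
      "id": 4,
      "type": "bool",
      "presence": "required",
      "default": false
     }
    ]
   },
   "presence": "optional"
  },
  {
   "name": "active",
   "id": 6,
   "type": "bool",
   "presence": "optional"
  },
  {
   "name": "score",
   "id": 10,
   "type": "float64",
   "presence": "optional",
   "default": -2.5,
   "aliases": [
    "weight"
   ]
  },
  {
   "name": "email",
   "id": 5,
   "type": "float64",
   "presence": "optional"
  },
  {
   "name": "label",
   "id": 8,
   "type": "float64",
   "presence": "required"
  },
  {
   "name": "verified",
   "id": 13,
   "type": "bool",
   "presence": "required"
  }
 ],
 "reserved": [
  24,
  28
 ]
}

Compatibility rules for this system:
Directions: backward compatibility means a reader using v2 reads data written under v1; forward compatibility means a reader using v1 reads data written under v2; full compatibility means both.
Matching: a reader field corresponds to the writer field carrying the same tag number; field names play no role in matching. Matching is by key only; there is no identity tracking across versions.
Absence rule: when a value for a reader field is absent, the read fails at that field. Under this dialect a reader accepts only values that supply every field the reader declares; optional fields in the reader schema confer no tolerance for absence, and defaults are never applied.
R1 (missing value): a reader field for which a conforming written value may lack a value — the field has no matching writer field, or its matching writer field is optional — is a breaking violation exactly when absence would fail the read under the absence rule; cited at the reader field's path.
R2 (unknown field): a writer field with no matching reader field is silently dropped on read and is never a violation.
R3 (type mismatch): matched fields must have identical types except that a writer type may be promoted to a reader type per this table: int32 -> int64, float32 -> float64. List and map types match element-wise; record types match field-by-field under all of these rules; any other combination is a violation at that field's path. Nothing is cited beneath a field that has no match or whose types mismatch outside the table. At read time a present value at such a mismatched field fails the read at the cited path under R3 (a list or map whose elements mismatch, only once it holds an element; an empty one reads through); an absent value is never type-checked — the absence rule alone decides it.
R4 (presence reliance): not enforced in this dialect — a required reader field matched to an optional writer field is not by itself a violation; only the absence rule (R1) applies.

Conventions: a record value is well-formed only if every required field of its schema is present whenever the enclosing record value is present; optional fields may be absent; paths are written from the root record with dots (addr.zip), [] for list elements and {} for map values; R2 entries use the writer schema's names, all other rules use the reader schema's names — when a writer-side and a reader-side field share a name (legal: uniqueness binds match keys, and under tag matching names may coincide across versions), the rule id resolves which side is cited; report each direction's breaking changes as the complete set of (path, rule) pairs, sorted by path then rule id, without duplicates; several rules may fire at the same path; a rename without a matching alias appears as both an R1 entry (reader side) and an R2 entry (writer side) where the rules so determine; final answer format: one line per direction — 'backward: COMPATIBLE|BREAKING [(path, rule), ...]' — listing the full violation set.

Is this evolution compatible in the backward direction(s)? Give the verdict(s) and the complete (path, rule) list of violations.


backward: BREAKING [(active, R1), (email, R1), (email, R3), (label, R3), (meta, R1), (meta.enabled, R1), (score, R1)]

arrows below run writer -> reader for Ticket
backward pass over Ticket, reader schema v2, writer schema v1:
  list<float32> -> list<float32>, writer required: scores aligns to scores
  Contact -> Contact, writer optional: meta aligns to meta
  bool -> bool, writer optional: active aligns to active
  float64 -> float64, writer optional: score aligns to weight
  string -> float64, writer optional: email aligns to email
  string -> float64, writer required: label aligns to label
  bool -> bool, writer required: verified aligns to enabled
  int64 -> int64, writer required: meta.attempts aligns to meta.attempts
  float32 -> float32, writer required: meta.rating aligns to meta.rating
  meta.enabled: no writer-side match
  bool -> bool, writer required: meta.verified aligns to meta.verified
  rule R1 violated at active
  rule R1 violated at email
  rule R3 violated at email
  rule R3 violated at label
  rule R1 violated at meta
  rule R1 violated at meta.enabled
  rule R1 violated at score
  => backward: BREAKING (7)
the other Ticket changes do not affect what is asked:
  renamed field enabled to verified in record Ticket -> triggers nothing under Ticket's printed rules — same verdict
  field scores in record Ticket: required changed to optional -> matters only for Ticket's forward compatibility — outside the asked direction


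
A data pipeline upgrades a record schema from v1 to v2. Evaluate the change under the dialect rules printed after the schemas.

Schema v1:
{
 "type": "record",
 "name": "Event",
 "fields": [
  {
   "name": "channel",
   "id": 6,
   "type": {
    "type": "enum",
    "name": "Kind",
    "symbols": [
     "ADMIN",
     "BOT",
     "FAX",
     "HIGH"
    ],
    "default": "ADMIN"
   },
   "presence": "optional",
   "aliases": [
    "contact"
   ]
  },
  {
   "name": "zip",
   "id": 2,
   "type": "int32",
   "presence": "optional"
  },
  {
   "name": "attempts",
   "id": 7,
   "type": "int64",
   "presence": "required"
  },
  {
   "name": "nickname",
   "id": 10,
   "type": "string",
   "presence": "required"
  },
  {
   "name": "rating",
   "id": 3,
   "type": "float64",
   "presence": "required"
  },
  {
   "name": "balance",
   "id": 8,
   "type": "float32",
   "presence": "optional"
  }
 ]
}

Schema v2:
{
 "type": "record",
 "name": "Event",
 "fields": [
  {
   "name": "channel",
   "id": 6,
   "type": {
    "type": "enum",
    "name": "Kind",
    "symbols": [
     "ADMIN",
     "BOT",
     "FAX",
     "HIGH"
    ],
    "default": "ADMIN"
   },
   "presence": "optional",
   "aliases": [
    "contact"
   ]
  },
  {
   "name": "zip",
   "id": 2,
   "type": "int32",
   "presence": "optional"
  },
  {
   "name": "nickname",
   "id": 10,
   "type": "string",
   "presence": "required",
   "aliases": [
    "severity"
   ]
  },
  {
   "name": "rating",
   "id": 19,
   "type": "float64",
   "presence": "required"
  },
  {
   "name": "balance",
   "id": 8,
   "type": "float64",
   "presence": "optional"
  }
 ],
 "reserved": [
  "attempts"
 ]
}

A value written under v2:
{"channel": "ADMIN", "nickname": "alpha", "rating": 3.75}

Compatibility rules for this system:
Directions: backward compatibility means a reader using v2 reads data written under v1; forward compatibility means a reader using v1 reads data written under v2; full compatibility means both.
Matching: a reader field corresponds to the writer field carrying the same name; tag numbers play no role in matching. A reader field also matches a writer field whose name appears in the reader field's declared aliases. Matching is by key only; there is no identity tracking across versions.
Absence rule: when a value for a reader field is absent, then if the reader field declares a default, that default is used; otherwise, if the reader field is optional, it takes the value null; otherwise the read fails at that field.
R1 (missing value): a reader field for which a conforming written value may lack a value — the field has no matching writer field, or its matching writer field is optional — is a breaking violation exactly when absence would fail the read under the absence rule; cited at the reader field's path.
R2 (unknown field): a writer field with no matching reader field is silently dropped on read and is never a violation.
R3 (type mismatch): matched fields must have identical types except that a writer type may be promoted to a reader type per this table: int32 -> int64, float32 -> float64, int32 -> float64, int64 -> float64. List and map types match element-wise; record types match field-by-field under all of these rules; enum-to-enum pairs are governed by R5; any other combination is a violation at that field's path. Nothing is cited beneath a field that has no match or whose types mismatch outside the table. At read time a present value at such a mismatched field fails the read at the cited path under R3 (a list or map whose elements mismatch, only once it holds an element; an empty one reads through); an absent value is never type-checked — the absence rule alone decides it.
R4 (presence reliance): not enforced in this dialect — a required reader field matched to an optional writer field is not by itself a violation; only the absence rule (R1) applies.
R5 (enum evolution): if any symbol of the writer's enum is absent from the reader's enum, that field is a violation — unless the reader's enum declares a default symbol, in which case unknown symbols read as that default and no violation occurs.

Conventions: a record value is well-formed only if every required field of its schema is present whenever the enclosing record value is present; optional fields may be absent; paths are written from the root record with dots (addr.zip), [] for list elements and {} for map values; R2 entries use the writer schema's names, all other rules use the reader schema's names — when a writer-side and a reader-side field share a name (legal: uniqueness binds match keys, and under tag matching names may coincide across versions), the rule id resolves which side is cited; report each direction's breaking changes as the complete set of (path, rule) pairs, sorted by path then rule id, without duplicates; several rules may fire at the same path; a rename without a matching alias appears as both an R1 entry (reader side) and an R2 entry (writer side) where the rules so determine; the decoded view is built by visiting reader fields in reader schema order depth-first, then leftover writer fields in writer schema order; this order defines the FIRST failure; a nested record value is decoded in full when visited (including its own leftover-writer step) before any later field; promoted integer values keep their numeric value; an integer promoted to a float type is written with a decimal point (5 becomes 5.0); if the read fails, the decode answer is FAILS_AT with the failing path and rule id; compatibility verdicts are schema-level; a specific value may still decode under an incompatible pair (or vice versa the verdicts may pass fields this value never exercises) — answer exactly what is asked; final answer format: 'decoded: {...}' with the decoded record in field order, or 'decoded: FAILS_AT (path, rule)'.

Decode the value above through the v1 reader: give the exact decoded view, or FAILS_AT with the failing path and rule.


decoded: FAILS_AT (attempts, R1)

each type pair in Event: writer, then reader
decode (reader v1):
  channel := "ADMIN"
  zip := null (absent, optional -> null)
  read fails at attempts under R1 (no fill)
  => FAILS_AT (attempts, R1)
the rest of the Event diff is inert for this question:
  field balance in record Event: type float32 changed to float64 -> changes Event's schema-level verdicts only — the decode of this value is the same
  field rating in record Event: tag 3 changed to 19 -> no rule fires on it and the decoded Event view is identical with or without it


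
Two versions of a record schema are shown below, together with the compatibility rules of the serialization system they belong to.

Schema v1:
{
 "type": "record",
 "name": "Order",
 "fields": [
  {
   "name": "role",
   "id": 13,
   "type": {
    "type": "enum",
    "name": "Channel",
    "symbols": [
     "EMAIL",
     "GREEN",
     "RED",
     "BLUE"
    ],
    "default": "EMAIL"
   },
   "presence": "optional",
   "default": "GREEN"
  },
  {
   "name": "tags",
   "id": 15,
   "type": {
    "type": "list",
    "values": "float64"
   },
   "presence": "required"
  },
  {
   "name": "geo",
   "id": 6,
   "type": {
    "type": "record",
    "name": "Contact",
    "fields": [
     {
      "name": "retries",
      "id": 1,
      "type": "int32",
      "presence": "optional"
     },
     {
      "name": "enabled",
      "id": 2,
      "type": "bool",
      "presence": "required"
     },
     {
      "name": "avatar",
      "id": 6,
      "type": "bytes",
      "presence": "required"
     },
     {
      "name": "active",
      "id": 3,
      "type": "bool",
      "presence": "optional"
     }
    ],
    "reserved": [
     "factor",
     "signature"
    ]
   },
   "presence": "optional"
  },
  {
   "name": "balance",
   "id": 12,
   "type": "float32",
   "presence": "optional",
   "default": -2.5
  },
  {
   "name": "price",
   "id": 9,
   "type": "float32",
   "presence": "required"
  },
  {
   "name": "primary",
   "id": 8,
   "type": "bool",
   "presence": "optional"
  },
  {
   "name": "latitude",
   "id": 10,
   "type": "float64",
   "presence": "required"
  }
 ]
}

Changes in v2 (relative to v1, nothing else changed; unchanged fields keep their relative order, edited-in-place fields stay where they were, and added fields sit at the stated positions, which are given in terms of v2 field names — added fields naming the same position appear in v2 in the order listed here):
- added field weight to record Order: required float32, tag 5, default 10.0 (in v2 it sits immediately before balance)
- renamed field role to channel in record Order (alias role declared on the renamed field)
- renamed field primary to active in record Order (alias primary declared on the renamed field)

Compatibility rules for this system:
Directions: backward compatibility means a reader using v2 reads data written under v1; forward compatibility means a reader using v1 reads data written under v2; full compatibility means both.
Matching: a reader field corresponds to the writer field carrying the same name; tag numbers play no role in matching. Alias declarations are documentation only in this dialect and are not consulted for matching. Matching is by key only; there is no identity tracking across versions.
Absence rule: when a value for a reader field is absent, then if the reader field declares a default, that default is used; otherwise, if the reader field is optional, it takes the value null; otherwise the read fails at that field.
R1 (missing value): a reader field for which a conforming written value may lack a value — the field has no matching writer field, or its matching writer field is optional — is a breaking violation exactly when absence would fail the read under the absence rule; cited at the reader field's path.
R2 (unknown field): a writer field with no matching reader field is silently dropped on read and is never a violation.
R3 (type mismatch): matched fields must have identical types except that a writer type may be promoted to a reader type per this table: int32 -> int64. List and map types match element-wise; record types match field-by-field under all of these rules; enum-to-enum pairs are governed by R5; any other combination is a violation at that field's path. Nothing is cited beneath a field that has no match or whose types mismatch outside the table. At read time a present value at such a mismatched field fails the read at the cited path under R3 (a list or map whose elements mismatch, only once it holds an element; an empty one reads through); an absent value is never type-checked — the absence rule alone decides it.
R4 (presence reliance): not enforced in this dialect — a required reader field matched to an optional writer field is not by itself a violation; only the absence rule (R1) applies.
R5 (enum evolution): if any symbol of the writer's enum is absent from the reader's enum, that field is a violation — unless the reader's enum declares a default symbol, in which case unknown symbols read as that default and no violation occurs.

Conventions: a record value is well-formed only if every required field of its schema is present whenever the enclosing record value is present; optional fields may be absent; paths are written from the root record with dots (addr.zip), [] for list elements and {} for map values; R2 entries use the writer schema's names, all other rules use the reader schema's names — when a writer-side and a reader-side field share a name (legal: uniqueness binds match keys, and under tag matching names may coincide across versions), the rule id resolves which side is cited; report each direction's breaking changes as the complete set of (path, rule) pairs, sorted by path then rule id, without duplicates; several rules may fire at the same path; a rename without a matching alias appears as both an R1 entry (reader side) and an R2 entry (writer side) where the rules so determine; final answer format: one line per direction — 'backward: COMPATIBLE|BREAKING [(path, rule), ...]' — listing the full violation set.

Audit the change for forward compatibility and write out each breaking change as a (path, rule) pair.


forward: COMPATIBLE []

in Order below, arrows point writer -> reader
forward for Order (reader v1, writer v2):
  role: no writer match
  tags: list<float64> -> list<float64>, writer required; from tags
  geo: Contact -> Contact, writer optional; from geo
  balance: float32 -> float32, writer optional; from balance
  price: float32 -> float32, writer required; from price
  primary: no writer match
  latitude: float64 -> float64, writer required; from latitude
  channel (writer side), unknown to reader
  weight (writer side), unknown to reader
  active (writer side), unknown to reader
  geo.retries: int32 -> int32, writer optional; from geo.retries
  geo.enabled: bool -> bool, writer required; from geo.enabled
  geo.avatar: bytes -> bytes, writer required; from geo.avatar
  geo.active: bool -> bool, writer optional; from geo.active
  nothing fires on Order: forward is COMPATIBLE
the rest of the Order diff is inert for this question:
  added field weight to record Order: required float32, tag 5, default 10.0 (in v2 it sits immediately before balance) -> fires no rule on Order, leaving the asked answer as it is
  renamed field role to channel in record Order (alias role declared on the renamed field) -> fires no rule on Order, leaving the asked answer as it is
  renamed field primary to active in record Order (alias primary declared on the renamed field) -> fires no rule on Order, leaving the asked answer as it is


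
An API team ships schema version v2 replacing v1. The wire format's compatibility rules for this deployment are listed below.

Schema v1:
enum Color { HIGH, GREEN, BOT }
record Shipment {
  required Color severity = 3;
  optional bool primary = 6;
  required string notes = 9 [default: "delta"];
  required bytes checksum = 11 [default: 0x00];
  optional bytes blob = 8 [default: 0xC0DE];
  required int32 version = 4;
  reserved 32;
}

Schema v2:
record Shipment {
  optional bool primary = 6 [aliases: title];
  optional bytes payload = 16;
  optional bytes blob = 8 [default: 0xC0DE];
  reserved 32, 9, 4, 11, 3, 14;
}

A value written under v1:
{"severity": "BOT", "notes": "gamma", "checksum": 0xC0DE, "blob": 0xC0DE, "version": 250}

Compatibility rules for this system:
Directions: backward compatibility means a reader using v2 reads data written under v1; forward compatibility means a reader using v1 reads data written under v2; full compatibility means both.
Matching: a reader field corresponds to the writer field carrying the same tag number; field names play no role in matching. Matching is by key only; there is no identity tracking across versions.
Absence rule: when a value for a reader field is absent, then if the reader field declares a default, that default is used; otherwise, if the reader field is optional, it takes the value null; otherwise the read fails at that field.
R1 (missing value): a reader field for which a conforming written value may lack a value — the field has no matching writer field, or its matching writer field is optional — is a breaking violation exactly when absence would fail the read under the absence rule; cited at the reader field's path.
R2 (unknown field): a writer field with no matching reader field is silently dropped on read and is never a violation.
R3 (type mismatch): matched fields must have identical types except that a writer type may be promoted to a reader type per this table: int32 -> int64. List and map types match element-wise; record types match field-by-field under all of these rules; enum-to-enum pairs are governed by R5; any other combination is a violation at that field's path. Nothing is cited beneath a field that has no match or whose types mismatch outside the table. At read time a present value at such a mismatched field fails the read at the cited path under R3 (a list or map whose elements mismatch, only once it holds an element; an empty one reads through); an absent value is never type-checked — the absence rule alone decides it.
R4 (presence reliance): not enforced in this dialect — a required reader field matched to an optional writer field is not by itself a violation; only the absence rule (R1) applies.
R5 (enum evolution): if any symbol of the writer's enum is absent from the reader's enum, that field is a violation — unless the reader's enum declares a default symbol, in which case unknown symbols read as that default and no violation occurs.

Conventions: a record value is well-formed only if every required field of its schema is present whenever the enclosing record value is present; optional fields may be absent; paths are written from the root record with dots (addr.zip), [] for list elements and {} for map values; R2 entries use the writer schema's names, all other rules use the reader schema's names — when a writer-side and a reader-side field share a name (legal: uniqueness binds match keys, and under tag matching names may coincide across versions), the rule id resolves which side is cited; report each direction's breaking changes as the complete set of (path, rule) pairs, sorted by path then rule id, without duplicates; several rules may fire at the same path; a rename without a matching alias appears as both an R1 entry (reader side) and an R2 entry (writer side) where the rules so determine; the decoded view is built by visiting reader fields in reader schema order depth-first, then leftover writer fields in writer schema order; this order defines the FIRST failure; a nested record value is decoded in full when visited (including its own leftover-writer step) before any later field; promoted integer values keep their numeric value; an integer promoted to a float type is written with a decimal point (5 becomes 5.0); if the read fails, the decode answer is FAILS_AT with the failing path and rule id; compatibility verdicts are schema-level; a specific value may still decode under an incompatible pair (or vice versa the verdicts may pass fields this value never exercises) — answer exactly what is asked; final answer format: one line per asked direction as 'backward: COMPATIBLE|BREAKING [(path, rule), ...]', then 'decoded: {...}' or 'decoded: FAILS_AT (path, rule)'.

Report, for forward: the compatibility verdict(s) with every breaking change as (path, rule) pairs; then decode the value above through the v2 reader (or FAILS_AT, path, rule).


forward: BREAKING [(severity, R1), (version, R1)]; decoded: {"primary": null, "payload": null, "blob": 0xC0DE}

in Shipment below, arrows point writer -> reader
forward pass over Shipment, reader schema v1, writer schema v2:
  severity has no writer counterpart
  primary <- primary (bool -> bool, writer optional)
  notes has no writer counterpart
  checksum has no writer counterpart
  blob <- blob (bytes -> bytes, writer optional)
  version has no writer counterpart
  writer payload: unknown to reader
  rule R1 violated at severity
  rule R1 violated at version
  forward on Shipment therefore BREAKING (2)
decoding the Shipment value with the v2 reader:
  primary := null (not supplied -> null)
  payload := null (not supplied -> null)
  blob := 0xC0DE
  writer severity: unmatched, discarded
  writer notes: unmatched, discarded
  writer checksum: unmatched, discarded
  writer version: unmatched, discarded
  => decoded: {"primary": null, "payload": null, "blob": 0xC0DE}
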